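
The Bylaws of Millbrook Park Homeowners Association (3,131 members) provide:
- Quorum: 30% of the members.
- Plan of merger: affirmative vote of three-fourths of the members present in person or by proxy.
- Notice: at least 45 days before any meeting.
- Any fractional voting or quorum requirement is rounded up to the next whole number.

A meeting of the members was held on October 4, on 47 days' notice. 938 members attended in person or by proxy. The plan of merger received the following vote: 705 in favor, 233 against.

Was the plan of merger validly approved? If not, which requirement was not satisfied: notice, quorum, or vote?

Invalid — quorum requirement not satisfied.

Notice: 47 days given; 45 required. Satisfied.
Quorum: 30% of 3,131 = 939.30, rounded up to 940; 938 present. Not satisfied.
Vote: requires three-fourths of those present (938); 3/4 of 938 = 703.50, rounded up to 704, so 704 needed; 705 in favor. Satisfied.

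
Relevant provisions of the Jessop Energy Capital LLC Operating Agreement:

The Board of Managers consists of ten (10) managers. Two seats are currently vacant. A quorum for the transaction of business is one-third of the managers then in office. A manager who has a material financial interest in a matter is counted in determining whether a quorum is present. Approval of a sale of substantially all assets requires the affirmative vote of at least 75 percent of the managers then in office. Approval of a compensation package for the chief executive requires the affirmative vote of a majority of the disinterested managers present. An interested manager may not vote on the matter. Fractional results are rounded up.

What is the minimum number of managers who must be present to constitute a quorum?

1/3 of 8 = 2.67, rounded up to 3.

3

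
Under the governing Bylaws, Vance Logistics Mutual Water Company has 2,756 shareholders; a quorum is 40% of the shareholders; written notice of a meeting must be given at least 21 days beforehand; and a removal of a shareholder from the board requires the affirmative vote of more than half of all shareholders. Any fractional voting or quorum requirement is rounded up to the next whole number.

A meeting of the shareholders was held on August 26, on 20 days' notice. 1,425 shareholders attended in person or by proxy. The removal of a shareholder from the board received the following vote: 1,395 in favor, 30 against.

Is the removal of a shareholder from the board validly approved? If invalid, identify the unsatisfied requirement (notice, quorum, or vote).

Notice: 20 days given; 21 required. Not satisfied.
Quorum: 40% of 2,756 = 1,102.40, rounded up to 1,103; 1,425 present. Satisfied.
Vote: requires a majority of all shareholders (2,756); a majority of 2756 is 1379, so 1,379 needed; 1,395 in favor. Satisfied.

Invalid — notice requirement not satisfied.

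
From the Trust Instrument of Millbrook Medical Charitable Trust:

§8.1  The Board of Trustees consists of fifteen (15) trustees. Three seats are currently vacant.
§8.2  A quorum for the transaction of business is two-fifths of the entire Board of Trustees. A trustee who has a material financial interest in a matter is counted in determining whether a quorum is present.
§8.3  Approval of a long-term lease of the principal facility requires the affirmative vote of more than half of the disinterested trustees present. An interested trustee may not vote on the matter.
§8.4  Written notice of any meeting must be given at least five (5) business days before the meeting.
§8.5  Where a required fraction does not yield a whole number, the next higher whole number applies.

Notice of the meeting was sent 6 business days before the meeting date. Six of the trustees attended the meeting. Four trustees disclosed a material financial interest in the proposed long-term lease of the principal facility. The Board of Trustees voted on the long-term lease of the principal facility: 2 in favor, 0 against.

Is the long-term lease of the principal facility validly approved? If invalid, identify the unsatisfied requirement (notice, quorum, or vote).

Valid — all requirements satisfied.

Notice: 6 business days given; 5 required (6 ≥ 5). Satisfied.
Quorum: 6 present (interested trustees count toward quorum); quorum is 6. Satisfied.
Vote: the long-term lease of the principal facility requires a majority of the disinterested trustees present (6 − 4 = 2). A majority of 2 is 2, so 2 affirmative votes are needed; 2 voted in favor. Satisfied.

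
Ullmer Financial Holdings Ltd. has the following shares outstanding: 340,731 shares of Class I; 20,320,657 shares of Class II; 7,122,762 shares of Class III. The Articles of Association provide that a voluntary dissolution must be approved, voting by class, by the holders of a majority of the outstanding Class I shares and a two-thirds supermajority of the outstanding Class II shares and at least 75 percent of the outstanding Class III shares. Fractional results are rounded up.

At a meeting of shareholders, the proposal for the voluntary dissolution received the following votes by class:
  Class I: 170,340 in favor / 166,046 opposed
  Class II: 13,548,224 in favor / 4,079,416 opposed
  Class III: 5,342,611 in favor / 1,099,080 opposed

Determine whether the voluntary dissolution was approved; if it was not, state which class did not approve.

Class I: a majority of 340731 is 170366; 170,366 required, 170,340 in favor — not approved.
Class II: 2/3 of 20320657 = 13547104.67, rounded up to 13547105; 13,547,105 required, 13,548,224 in favor — approved.
Class III: 3/4 of 7122762 = 5342071.50, rounded up to 5342072; 5,342,072 required, 5,342,611 in favor — approved.

Not approved — the Class I shares did not give the required vote.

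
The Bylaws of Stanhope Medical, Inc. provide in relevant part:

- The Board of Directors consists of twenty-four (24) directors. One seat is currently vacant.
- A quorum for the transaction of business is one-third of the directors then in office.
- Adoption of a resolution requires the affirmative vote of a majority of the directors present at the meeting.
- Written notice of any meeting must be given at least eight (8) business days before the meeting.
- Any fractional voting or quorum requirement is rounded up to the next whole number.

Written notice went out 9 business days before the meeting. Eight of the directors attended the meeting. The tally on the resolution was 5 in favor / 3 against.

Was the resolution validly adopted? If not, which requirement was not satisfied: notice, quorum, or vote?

Valid — all requirements satisfied.

Notice: 9 business days given; 8 required (9 ≥ 8). Satisfied.
Quorum: 8 present; quorum is 8. Satisfied.
Vote: the resolution requires a majority of the directors present (8). A majority of 8 is 5, so 5 affirmative votes are needed; 5 voted in favor. Satisfied.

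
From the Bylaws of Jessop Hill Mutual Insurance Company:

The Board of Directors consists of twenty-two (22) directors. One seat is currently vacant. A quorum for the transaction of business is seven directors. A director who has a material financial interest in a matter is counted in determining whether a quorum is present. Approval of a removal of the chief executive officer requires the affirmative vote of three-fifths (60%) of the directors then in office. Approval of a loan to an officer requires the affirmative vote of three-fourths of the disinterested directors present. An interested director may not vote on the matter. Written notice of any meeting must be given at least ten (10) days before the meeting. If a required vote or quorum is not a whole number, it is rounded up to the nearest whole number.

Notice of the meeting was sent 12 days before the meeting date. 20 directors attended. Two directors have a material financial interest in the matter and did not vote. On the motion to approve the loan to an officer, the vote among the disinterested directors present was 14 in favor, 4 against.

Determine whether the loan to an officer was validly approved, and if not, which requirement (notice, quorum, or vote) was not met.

Notice: 12 days given; 10 required (12 ≥ 10). Satisfied.
Quorum: 20 present (interested directors count toward quorum); quorum is 7. Satisfied.
Vote: the loan to an officer requires three-fourths of the disinterested directors present (20 − 2 = 18). 3/4 of 18 = 13.50, rounded up to 14, so 14 affirmative votes are needed; 14 voted in favor. Satisfied.

Valid — all requirements satisfied.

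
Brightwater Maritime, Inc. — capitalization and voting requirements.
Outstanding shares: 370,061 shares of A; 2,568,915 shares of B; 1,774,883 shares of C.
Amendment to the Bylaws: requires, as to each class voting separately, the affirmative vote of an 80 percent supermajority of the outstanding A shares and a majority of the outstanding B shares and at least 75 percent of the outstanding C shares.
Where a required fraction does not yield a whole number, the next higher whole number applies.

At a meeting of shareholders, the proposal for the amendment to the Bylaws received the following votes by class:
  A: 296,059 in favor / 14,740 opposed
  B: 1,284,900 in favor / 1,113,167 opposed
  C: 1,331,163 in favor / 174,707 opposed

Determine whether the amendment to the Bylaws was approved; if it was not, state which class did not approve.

A: 4/5 of 370061 = 296048.80, rounded up to 296049; 296,049 required, 296,059 in favor — approved.
B: a majority of 2568915 is 1284458; 1,284,458 required, 1,284,900 in favor — approved.
C: 3/4 of 1774883 = 1331162.25, rounded up to 1331163; 1,331,163 required, 1,331,163 in favor — approved.

Approved — every class gave the required vote.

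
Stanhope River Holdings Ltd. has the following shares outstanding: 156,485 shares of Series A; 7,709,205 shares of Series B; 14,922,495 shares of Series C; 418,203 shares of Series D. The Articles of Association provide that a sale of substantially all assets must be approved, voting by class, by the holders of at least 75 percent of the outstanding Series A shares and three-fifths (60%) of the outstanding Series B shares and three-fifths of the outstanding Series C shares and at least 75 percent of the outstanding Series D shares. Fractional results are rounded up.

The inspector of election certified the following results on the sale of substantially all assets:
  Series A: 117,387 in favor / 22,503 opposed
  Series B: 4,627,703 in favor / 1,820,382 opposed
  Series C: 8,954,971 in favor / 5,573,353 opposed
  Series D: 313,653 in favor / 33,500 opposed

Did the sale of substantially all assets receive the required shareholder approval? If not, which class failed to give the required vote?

Approved — every class gave the required vote.

Series A: 3/4 of 156485 = 117363.75, rounded up to 117364; 117,364 required, 117,387 in favor — approved.
Series B: 3/5 of 7709205 = 4625523; 4,625,523 required, 4,627,703 in favor — approved.
Series C: 3/5 of 14922495 = 8953497; 8,953,497 required, 8,954,971 in favor — approved.
Series D: 3/4 of 418203 = 313652.25, rounded up to 313653; 313,653 required, 313,653 in favor — approved.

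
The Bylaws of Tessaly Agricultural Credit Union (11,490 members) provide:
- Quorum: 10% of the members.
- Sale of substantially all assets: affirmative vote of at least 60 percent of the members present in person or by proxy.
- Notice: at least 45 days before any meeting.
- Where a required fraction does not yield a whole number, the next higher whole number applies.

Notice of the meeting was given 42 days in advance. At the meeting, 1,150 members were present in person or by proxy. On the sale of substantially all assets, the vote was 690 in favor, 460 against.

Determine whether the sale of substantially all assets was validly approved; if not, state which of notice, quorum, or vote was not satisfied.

Notice: 42 days given; 45 required. Not satisfied.
Quorum: 10% of 11,490 = 1,149; 1,150 present. Satisfied.
Vote: requires three-fifths of those present (1,150); 3/5 of 1150 = 690, so 690 needed; 690 in favor. Satisfied.

Invalid — notice requirement not satisfied.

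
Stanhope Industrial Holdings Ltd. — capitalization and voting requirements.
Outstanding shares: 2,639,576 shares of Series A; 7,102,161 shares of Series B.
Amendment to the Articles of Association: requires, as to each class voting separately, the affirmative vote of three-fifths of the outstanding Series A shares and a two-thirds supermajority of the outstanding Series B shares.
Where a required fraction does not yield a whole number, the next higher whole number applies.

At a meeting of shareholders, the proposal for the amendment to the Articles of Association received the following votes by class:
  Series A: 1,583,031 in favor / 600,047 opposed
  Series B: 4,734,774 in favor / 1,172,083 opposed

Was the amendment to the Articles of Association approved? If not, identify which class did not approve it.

Series A: 3/5 of 2639576 = 1583745.60, rounded up to 1583746; 1,583,746 required, 1,583,031 in favor — not approved.
Series B: 2/3 of 7102161 = 4734774; 4,734,774 required, 4,734,774 in favor — approved.

Not approved — the Series A shares did not give the required vote.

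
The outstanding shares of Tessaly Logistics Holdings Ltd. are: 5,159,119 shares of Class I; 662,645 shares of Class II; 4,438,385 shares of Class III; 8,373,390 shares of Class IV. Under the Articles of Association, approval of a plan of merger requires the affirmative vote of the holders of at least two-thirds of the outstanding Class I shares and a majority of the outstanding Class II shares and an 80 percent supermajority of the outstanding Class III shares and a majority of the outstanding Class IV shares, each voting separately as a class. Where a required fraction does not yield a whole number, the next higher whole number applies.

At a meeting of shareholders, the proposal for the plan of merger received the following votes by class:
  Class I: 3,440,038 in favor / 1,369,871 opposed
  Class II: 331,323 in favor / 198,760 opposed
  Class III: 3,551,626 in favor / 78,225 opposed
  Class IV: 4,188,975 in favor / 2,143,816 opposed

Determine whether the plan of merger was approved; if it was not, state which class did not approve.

Class I: 2/3 of 5159119 = 3439412.67, rounded up to 3439413; 3,439,413 required, 3,440,038 in favor — approved.
Class II: a majority of 662645 is 331323; 331,323 required, 331,323 in favor — approved.
Class III: 4/5 of 4438385 = 3550708; 3,550,708 required, 3,551,626 in favor — approved.
Class IV: a majority of 8373390 is 4186696; 4,186,696 required, 4,188,975 in favor — approved.

Approved — every class gave the required vote.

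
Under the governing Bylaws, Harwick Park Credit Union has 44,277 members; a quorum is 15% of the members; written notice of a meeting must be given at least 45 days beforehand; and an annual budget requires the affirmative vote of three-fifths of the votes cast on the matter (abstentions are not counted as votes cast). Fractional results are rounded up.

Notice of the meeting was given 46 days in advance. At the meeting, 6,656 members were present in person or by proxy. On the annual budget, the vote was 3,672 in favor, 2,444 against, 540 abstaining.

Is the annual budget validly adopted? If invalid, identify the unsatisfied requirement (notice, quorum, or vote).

Valid — all requirements satisfied.

Notice: 46 days given; 45 required. Satisfied.
Quorum: 15% of 44,277 = 6,641.55, rounded up to 6,642; 6,656 present. Satisfied.
Vote: requires three-fifths of the votes cast (6,656 − 540 abstaining = 6,116); 3/5 of 6116 = 3669.60, rounded up to 3670, so 3,670 needed; 3,672 in favor. Satisfied.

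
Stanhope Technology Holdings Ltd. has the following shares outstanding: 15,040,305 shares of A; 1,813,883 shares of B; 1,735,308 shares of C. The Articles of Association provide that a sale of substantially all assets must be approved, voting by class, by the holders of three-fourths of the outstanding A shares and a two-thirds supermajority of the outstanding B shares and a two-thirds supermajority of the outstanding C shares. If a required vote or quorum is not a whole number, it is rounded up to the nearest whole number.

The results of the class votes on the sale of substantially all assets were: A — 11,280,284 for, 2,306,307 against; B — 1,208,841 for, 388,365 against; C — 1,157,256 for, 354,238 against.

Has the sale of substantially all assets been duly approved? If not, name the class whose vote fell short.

Not approved — the B shares did not give the required vote.

A: 3/4 of 15040305 = 11280228.75, rounded up to 11280229; 11,280,229 required, 11,280,284 in favor — approved.
B: 2/3 of 1813883 = 1209255.33, rounded up to 1209256; 1,209,256 required, 1,208,841 in favor — not approved.
C: 2/3 of 1735308 = 1156872; 1,156,872 required, 1,157,256 in favor — approved.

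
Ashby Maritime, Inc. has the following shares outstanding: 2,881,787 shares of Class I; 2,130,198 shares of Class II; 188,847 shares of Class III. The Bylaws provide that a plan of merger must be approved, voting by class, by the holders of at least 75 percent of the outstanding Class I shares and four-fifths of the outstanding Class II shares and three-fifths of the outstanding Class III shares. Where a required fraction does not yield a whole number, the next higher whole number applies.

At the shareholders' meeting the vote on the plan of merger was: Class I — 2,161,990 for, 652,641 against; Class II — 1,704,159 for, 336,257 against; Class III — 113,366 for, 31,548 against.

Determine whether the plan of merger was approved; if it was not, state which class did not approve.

Approved — every class gave the required vote.

Class I: 3/4 of 2881787 = 2161340.25, rounded up to 2161341; 2,161,341 required, 2,161,990 in favor — approved.
Class II: 4/5 of 2130198 = 1704158.40, rounded up to 1704159; 1,704,159 required, 1,704,159 in favor — approved.
Class III: 3/5 of 188847 = 113308.20, rounded up to 113309; 113,309 required, 113,366 in favor — approved.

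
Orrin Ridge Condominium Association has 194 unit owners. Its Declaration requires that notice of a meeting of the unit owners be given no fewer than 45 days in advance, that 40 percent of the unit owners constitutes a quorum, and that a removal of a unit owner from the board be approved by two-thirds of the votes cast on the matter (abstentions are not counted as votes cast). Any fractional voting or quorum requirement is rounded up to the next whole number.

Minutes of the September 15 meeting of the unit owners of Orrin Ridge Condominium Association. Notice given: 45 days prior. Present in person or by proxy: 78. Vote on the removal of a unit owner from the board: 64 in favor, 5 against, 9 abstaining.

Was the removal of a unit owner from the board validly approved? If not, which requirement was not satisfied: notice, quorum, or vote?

Notice: 45 days given; 45 required. Satisfied.
Quorum: 40% of 194 = 77.60, rounded up to 78; 78 present. Satisfied.
Vote: requires two-thirds of the votes cast (78 − 9 abstaining = 69); 2/3 of 69 = 46, so 46 needed; 64 in favor. Satisfied.

Valid — all requirements satisfied.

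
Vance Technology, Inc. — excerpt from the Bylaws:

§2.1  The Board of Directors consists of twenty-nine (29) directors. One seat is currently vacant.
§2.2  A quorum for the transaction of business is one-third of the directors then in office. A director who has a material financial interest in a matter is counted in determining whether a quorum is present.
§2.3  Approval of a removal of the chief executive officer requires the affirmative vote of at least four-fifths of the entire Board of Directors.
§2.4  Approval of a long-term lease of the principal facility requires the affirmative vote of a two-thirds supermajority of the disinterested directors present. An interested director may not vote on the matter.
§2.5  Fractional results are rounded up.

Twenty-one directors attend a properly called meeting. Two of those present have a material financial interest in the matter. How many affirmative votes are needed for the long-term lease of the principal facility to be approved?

13

The long-term lease of the principal facility requires two-thirds of the disinterested directors present (21 − 2 = 19).
2/3 of 19 = 12.67, rounded up to 13.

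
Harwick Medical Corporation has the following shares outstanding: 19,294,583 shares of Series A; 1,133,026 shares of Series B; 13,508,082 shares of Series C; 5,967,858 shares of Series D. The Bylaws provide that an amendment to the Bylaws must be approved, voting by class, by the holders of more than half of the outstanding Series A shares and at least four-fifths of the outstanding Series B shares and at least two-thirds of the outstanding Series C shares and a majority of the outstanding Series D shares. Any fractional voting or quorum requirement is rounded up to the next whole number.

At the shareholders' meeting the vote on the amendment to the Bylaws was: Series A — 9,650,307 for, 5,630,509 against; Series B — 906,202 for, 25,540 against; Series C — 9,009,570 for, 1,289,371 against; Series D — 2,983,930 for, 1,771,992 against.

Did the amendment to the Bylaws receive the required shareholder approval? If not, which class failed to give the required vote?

Not approved — the Series B shares did not give the required vote.

Series A: a majority of 19294583 is 9647292; 9,647,292 required, 9,650,307 in favor — approved.
Series B: 4/5 of 1133026 = 906420.80, rounded up to 906421; 906,421 required, 906,202 in favor — not approved.
Series C: 2/3 of 13508082 = 9005388; 9,005,388 required, 9,009,570 in favor — approved.
Series D: a majority of 5967858 is 2983930; 2,983,930 required, 2,983,930 in favor — approved.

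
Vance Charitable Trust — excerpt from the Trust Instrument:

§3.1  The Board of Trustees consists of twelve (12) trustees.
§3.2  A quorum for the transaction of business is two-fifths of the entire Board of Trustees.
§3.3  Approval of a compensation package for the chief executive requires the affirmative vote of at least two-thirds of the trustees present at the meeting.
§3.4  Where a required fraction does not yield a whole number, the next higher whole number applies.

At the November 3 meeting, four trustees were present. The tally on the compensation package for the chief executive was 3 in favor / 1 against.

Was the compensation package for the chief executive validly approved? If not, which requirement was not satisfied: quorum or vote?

Invalid — quorum requirement not satisfied.

Quorum: 4 present; quorum is 5. Not satisfied.
Vote: the compensation package for the chief executive requires two-thirds of the trustees present (4). 2/3 of 4 = 2.67, rounded up to 3, so 3 affirmative votes are needed; 3 voted in favor. Satisfied. (Moot — without a quorum no business can be validly transacted.)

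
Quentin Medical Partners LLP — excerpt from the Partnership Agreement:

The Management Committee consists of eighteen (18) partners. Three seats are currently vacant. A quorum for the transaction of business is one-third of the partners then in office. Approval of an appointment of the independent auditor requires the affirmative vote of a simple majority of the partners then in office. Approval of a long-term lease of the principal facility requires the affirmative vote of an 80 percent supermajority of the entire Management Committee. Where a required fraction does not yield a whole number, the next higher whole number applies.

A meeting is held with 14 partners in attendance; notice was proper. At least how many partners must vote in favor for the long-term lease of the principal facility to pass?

The long-term lease of the principal facility requires four-fifths of the entire Management Committee (18).
4/5 of 18 = 14.40, rounded up to 15.
(Only 14 can vote, so the long-term lease of the principal facility cannot pass at this meeting, but the required vote is still 15.)

15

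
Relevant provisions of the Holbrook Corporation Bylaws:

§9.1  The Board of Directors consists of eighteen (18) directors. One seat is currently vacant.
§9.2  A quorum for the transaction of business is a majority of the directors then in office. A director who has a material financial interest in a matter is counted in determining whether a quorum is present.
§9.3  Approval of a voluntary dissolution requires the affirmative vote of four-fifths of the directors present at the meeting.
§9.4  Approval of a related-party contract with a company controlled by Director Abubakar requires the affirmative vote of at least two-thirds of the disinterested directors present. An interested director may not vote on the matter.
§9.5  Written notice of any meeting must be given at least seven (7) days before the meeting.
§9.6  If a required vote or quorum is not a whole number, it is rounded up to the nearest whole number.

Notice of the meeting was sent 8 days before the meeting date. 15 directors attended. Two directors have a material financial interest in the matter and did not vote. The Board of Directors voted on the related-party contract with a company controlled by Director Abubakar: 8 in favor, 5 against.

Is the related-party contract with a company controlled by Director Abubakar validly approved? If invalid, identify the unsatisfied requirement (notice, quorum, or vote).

Notice: 8 days given; 7 required (8 ≥ 7). Satisfied.
Quorum: 15 present (interested directors count toward quorum); quorum is 9. Satisfied.
Vote: the related-party contract with a company controlled by Director Abubakar requires two-thirds of the disinterested directors present (15 − 2 = 13). 2/3 of 13 = 8.67, rounded up to 9, so 9 affirmative votes are needed; 8 voted in favor. Not satisfied.

Invalid — vote requirement not satisfied.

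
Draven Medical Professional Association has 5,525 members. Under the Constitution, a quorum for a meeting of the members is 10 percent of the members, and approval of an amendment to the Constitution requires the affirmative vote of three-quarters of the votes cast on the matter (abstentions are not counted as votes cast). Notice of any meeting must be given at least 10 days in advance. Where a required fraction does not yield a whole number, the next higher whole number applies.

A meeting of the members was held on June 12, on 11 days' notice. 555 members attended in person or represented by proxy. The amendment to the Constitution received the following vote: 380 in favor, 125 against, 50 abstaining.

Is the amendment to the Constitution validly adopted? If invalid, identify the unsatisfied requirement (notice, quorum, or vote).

Notice: 11 days given; 10 required. Satisfied.
Quorum: 10% of 5,525 = 552.50, rounded up to 553; 555 present. Satisfied.
Vote: requires three-fourths of the votes cast (555 − 50 abstaining = 505); 3/4 of 505 = 378.75, rounded up to 379, so 379 needed; 380 in favor. Satisfied.

Valid — all requirements satisfied.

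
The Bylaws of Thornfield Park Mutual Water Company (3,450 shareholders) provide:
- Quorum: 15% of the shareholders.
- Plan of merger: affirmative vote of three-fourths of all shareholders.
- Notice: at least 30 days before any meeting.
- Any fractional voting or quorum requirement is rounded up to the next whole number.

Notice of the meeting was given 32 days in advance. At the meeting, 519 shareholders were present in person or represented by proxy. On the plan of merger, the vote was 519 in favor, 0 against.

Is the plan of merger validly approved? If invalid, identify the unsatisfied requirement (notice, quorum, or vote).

Invalid — vote requirement not satisfied.

Notice: 32 days given; 30 required. Satisfied.
Quorum: 15% of 3,450 = 517.50, rounded up to 518; 519 present. Satisfied.
Vote: requires three-fourths of all shareholders (3,450); 3/4 of 3450 = 2587.50, rounded up to 2588, so 2,588 needed; 519 in favor. Not satisfied.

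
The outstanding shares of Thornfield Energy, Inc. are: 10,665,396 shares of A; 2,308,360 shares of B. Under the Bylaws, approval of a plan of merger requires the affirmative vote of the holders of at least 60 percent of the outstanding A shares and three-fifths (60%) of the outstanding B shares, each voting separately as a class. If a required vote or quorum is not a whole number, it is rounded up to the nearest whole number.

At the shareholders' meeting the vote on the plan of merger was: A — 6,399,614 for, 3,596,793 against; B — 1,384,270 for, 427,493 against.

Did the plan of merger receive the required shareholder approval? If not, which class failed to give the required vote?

Not approved — the B shares did not give the required vote.

A: 3/5 of 10665396 = 6399237.60, rounded up to 6399238; 6,399,238 required, 6,399,614 in favor — approved.
B: 3/5 of 2308360 = 1385016; 1,385,016 required, 1,384,270 in favor — not approved.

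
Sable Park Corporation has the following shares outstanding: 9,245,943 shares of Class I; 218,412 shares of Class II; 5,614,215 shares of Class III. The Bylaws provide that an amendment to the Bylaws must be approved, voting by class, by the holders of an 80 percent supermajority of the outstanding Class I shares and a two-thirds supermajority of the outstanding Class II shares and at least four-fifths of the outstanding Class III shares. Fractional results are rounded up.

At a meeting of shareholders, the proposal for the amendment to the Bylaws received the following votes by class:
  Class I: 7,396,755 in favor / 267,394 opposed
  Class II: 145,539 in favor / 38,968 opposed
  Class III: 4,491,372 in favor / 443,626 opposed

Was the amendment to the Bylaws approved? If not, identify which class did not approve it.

Class I: 4/5 of 9245943 = 7396754.40, rounded up to 7396755; 7,396,755 required, 7,396,755 in favor — approved.
Class II: 2/3 of 218412 = 145608; 145,608 required, 145,539 in favor — not approved.
Class III: 4/5 of 5614215 = 4491372; 4,491,372 required, 4,491,372 in favor — approved.

Not approved — the Class II shares did not give the required vote.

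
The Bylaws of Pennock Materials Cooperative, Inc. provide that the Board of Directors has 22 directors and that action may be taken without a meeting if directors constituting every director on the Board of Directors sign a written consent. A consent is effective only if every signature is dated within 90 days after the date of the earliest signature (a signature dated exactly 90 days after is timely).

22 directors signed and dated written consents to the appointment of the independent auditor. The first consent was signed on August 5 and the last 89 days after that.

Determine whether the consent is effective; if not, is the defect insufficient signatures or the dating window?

Signatures required: all of 22 — unanimous means all 22, so 22 needed; 22 signed. Sufficient.
Dating window: the latest signature is 89 days after the earliest; the limit is 90 days. Within the window.

Effective — both the signature and dating-window requirements are satisfied.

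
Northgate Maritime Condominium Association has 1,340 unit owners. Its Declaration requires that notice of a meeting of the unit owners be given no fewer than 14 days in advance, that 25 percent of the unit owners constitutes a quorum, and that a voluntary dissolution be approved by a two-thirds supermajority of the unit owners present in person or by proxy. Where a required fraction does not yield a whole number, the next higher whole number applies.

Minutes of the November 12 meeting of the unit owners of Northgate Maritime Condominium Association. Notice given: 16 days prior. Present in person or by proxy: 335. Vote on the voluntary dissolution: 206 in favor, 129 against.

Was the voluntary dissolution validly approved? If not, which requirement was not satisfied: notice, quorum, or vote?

Invalid — vote requirement not satisfied.

Notice: 16 days given; 14 required. Satisfied.
Quorum: 25% of 1,340 = 335; 335 present. Satisfied.
Vote: requires two-thirds of those present (335); 2/3 of 335 = 223.33, rounded up to 224, so 224 needed; 206 in favor. Not satisfied.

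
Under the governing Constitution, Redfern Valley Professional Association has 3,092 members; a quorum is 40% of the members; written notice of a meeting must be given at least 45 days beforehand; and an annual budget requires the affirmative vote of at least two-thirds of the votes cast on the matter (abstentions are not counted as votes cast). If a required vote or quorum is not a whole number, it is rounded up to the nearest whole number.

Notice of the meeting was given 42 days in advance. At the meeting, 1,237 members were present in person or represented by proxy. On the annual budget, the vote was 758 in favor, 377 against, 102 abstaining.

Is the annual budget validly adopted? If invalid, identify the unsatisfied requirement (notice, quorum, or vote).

Invalid — notice requirement not satisfied.

Notice: 42 days given; 45 required. Not satisfied.
Quorum: 40% of 3,092 = 1,236.80, rounded up to 1,237; 1,237 present. Satisfied.
Vote: requires two-thirds of the votes cast (1,237 − 102 abstaining = 1,135); 2/3 of 1135 = 756.67, rounded up to 757, so 757 needed; 758 in favor. Satisfied.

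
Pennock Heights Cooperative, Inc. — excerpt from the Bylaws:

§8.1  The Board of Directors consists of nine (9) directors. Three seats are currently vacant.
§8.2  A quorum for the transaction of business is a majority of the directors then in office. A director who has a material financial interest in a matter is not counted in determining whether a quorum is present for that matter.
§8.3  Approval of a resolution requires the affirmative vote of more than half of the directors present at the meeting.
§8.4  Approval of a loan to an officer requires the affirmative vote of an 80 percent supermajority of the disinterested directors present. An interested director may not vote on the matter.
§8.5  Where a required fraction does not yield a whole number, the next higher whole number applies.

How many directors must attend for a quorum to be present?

A majority of 6 is 4.

4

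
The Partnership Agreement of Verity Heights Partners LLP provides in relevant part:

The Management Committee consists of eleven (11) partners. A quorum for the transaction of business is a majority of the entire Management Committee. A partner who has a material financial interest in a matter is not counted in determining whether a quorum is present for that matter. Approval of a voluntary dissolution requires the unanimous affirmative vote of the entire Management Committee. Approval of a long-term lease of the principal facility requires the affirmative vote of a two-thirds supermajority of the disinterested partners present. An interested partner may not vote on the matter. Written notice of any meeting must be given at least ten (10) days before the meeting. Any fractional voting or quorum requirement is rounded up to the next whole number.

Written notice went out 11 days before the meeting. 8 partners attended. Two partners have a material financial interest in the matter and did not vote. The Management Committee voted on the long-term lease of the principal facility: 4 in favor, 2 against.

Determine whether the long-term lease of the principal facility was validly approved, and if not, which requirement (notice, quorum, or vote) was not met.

Valid — all requirements satisfied.

Notice: 11 days given; 10 required (11 ≥ 10). Satisfied.
Quorum: 8 present, but the 2 interested partners do not count, leaving 6. Quorum is 6. Satisfied.
Vote: the long-term lease of the principal facility requires two-thirds of the disinterested partners present (8 − 2 = 6). 2/3 of 6 = 4, so 4 affirmative votes are needed; 4 voted in favor. Satisfied.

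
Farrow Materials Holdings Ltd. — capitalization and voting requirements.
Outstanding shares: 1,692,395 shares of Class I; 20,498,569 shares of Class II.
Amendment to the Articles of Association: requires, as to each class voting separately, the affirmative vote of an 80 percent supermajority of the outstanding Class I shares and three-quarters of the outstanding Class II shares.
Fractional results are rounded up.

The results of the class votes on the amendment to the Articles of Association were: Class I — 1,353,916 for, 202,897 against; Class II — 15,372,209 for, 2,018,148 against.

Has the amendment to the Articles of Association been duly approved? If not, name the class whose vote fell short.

Class I: 4/5 of 1692395 = 1353916; 1,353,916 required, 1,353,916 in favor — approved.
Class II: 3/4 of 20498569 = 15373926.75, rounded up to 15373927; 15,373,927 required, 15,372,209 in favor — not approved.

Not approved — the Class II shares did not give the required vote.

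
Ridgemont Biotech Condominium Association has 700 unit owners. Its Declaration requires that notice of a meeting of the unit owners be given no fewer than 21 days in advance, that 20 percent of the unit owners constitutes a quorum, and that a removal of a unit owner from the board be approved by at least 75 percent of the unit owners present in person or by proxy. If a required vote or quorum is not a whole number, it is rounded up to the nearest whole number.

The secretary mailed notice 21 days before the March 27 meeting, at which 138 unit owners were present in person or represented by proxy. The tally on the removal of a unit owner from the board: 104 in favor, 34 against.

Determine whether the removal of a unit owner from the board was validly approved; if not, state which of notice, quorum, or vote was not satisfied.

Notice: 21 days given; 21 required. Satisfied.
Quorum: 20% of 700 = 140; 138 present. Not satisfied.
Vote: requires three-fourths of those present (138); 3/4 of 138 = 103.50, rounded up to 104, so 104 needed; 104 in favor. Satisfied.

Invalid — quorum requirement not satisfied.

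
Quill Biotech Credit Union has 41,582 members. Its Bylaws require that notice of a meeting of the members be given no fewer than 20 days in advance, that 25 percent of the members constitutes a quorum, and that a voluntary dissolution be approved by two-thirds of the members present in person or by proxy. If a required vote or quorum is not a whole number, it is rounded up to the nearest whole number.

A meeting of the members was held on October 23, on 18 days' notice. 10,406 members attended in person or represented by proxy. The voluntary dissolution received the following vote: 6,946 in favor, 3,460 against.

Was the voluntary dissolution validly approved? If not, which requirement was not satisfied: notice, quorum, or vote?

Invalid — notice requirement not satisfied.

Notice: 18 days given; 20 required. Not satisfied.
Quorum: 25% of 41,582 = 10,395.50, rounded up to 10,396; 10,406 present. Satisfied.
Vote: requires two-thirds of those present (10,406); 2/3 of 10406 = 6937.33, rounded up to 6938, so 6,938 needed; 6,946 in favor. Satisfied.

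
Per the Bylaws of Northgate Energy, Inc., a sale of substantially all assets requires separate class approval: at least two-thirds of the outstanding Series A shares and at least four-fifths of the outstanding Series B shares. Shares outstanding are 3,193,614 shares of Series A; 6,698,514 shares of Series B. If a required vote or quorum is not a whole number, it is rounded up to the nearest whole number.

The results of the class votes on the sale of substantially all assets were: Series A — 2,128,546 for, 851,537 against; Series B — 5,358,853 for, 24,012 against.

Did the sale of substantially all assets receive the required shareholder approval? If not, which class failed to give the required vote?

Not approved — the Series A shares did not give the required vote.

Series A: 2/3 of 3193614 = 2129076; 2,129,076 required, 2,128,546 in favor — not approved.
Series B: 4/5 of 6698514 = 5358811.20, rounded up to 5358812; 5,358,812 required, 5,358,853 in favor — approved.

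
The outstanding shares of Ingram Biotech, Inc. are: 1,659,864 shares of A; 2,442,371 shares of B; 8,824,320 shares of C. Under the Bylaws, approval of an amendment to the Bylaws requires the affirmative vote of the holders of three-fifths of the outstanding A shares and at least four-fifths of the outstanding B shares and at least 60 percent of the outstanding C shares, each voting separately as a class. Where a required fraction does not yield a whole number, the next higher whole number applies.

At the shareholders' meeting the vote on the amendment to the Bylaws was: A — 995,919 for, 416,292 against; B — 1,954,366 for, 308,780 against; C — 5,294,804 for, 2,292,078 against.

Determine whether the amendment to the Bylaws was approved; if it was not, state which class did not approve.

Approved — every class gave the required vote.

A: 3/5 of 1659864 = 995918.40, rounded up to 995919; 995,919 required, 995,919 in favor — approved.
B: 4/5 of 2442371 = 1953896.80, rounded up to 1953897; 1,953,897 required, 1,954,366 in favor — approved.
C: 3/5 of 8824320 = 5294592; 5,294,592 required, 5,294,804 in favor — approved.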